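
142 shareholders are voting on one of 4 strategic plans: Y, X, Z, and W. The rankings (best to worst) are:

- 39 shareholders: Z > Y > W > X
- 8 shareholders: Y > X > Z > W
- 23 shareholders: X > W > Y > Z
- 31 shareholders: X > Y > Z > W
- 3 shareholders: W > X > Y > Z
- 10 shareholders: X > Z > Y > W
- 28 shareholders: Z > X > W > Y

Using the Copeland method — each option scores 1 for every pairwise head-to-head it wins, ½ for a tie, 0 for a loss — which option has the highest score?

X

Y: beats W; loses to X and Z → score 1.
X: beats Y, Z, and W → score 3.
Z: beats Y and W; loses to X → score 2.
W: loses to Y, X, and Z → score 0.
X has the best pairwise record.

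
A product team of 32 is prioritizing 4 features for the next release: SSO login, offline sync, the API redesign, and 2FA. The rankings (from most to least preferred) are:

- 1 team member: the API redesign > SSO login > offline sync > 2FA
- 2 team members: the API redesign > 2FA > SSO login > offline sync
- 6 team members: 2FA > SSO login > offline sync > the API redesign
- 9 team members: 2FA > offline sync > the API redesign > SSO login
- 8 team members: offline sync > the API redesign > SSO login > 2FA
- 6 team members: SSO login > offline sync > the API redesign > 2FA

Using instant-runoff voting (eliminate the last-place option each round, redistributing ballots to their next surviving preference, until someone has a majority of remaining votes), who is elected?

Round 1: SSO login 6, offline sync 8, the API redesign 3, 2FA 15. Eliminate the API redesign.
Round 2: SSO login 7, offline sync 8, 2FA 17. 2FA has a majority.

2FA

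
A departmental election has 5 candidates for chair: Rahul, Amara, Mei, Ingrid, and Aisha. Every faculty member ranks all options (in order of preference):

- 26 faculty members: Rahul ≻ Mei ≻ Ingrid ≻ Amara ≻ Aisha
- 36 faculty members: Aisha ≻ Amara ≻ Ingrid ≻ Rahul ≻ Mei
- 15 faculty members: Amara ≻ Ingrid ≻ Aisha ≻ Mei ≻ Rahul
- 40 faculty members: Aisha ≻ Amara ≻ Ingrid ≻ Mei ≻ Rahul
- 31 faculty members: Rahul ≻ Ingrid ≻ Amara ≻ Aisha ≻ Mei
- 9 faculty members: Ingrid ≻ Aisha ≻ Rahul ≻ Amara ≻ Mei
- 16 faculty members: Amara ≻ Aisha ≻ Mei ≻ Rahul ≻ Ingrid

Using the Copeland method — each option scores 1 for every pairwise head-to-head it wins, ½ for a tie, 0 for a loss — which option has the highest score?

Rahul: beats Mei; loses to Amara, Ingrid, and Aisha → score 1.
Amara: beats Rahul, Mei, Ingrid, and Aisha → score 4.
Mei: loses to Rahul, Amara, Ingrid, and Aisha → score 0.
Ingrid: beats Rahul and Mei; loses to Amara and Aisha → score 2.
Aisha: beats Rahul, Mei, and Ingrid; loses to Amara → score 3.
Amara has the best pairwise record.

Amara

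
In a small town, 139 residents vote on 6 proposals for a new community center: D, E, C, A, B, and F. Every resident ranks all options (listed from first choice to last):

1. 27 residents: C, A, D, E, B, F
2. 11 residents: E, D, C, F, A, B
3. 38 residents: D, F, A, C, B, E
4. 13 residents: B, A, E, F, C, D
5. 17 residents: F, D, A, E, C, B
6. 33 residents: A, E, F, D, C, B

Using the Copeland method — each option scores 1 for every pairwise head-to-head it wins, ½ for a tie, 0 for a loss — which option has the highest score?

D: beats E, C, B, and F; loses to A → score 4.
E: beats C, B, and F; loses to D and A → score 3.
C: beats B; loses to D, E, A, and F → score 1.
A: beats D, E, C, B, and F → score 5.
B: loses to D, E, C, A, and F → score 0.
F: beats C and B; loses to D, E, and A → score 2.
A has the best pairwise record.

A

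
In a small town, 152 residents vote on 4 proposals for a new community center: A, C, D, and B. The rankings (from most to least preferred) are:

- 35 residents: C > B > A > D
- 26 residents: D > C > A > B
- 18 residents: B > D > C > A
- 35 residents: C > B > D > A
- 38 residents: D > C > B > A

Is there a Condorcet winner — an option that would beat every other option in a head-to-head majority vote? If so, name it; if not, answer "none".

none

Checking pairwise contests:
C beats A 152–0.
D beats C 82–70.
B beats D 88–64.
C beats B 134–18.
Every option loses at least one head-to-head, so there is no Condorcet winner.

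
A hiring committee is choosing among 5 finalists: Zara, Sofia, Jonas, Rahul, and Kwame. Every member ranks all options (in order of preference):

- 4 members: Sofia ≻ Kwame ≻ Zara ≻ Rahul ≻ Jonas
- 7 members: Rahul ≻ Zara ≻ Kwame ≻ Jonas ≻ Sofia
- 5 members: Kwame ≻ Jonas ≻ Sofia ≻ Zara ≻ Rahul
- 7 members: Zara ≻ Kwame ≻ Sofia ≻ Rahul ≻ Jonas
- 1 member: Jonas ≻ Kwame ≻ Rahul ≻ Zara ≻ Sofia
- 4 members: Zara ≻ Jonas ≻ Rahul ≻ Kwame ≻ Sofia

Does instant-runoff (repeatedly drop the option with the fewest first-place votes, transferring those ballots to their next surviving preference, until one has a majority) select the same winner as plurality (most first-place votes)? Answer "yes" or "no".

Instant-runoff — R1 Zara 11, Sofia 4, Jonas 1, Rahul 7, Kwame 5 (Jonas out); R2 Zara 11, Sofia 4, Rahul 7, Kwame 6 (Sofia out); R3 Zara 11, Rahul 7, Kwame 10 (Rahul out); R4 Zara 18, Kwame 10 (Zara winner). Winner: Zara.
Plurality — first-place votes: Zara 11, Sofia 4, Jonas 1, Rahul 7, Kwame 5. Winner: Zara.
The two methods agree.

yes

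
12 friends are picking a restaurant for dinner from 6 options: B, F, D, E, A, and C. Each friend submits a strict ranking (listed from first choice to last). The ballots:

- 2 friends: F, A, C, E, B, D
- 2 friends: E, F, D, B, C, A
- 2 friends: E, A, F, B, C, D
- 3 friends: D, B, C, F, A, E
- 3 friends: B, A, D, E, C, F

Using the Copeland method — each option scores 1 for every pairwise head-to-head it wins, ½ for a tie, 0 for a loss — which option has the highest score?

B: beats D, A, and C; ties F and E → score 4.
F: beats A; ties B, D, and C; loses to E → score 2.5.
D: beats C; ties F and E; loses to B and A → score 2.
E: beats F and C; ties B and D; loses to A → score 3.
A: beats D, E, and C; loses to B and F → score 3.
C: ties F; loses to B, D, E, and A → score 0.5.
B has the best pairwise record.

B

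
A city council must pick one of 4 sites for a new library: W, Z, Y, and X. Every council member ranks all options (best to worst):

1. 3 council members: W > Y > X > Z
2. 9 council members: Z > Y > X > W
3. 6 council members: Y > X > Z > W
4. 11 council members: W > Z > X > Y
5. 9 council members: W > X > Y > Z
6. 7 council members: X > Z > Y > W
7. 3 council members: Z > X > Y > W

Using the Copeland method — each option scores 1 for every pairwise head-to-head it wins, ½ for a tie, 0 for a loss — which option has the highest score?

W: loses to Z, Y, and X → score 0.
Z: beats W and Y; loses to X → score 2.
Y: beats W; loses to Z and X → score 1.
X: beats W, Z, and Y → score 3.
X has the best pairwise record.

X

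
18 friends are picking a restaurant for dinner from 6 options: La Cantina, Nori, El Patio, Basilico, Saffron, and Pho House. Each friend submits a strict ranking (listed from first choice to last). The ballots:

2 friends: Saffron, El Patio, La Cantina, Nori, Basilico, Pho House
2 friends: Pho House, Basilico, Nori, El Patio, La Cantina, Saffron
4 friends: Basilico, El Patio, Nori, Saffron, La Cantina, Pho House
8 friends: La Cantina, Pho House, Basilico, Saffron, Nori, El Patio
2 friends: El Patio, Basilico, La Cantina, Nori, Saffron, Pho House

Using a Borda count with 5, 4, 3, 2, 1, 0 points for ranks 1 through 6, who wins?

La Cantina: 2·3 + 2·1 + 4·1 + 8·5 + 2·3 = 58
Nori: 2·2 + 2·3 + 4·3 + 8·1 + 2·2 = 34
El Patio: 2·4 + 2·2 + 4·4 + 8·0 + 2·5 = 38
Basilico: 2·1 + 2·4 + 4·5 + 8·3 + 2·4 = 62
Saffron: 2·5 + 2·0 + 4·2 + 8·2 + 2·1 = 36
Pho House: 2·0 + 2·5 + 4·0 + 8·4 + 2·0 = 42
Basilico has the highest Borda score (62).

Basilico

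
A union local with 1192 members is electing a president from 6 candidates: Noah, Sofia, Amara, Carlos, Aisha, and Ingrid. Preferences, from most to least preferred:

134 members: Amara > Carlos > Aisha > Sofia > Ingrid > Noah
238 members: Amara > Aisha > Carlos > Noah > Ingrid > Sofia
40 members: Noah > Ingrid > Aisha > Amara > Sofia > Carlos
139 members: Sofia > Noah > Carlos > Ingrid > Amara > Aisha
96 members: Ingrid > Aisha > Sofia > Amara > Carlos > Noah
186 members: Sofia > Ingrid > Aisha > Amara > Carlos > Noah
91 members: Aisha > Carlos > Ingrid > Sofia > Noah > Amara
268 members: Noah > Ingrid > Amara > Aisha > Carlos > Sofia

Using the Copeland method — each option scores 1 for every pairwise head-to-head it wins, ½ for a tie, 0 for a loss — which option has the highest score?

Noah: beats Ingrid; loses to Sofia, Amara, Carlos, and Aisha → score 1.
Sofia: beats Noah; loses to Amara, Carlos, Aisha, and Ingrid → score 1.
Amara: beats Noah, Sofia, Carlos, and Aisha; loses to Ingrid → score 4.
Carlos: beats Noah, Sofia, and Ingrid; loses to Amara and Aisha → score 3.
Aisha: beats Noah, Sofia, and Carlos; loses to Amara and Ingrid → score 3.
Ingrid: beats Sofia, Amara, and Aisha; loses to Noah and Carlos → score 3.
Amara has the best pairwise record.

Amara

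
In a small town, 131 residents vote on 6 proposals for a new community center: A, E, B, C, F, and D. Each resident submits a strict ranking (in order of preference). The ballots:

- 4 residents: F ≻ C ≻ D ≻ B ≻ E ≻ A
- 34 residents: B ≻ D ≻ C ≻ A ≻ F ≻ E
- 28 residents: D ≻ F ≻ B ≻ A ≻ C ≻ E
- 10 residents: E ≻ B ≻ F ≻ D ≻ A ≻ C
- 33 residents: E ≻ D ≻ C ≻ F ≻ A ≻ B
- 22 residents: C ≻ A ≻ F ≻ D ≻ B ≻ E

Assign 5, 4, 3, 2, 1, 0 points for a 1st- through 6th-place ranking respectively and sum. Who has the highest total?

D

A: 4·0 + 34·2 + 28·2 + 10·1 + 33·1 + 22·4 = 255
E: 4·1 + 34·0 + 28·0 + 10·5 + 33·5 + 22·0 = 219
B: 4·2 + 34·5 + 28·3 + 10·4 + 33·0 + 22·1 = 324
C: 4·4 + 34·3 + 28·1 + 10·0 + 33·3 + 22·5 = 355
F: 4·5 + 34·1 + 28·4 + 10·3 + 33·2 + 22·3 = 328
D: 4·3 + 34·4 + 28·5 + 10·2 + 33·4 + 22·2 = 484
D has the highest Borda score (484).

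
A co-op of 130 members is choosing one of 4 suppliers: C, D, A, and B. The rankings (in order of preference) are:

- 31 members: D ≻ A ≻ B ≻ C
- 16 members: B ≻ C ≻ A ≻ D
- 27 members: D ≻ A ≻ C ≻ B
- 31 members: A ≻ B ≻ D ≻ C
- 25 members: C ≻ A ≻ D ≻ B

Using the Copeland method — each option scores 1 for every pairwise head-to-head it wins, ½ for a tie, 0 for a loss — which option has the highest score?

A

C: loses to D, A, and B → score 0.
D: beats C and B; loses to A → score 2.
A: beats C, D, and B → score 3.
B: beats C; loses to D and A → score 1.
A has the best pairwise record.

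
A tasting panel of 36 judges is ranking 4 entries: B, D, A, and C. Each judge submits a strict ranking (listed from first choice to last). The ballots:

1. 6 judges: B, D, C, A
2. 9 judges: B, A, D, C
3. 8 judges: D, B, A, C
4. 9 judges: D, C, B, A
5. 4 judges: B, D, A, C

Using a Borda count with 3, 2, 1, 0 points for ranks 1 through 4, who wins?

B

B: 6·3 + 9·3 + 8·2 + 9·1 + 4·3 = 82
D: 6·2 + 9·1 + 8·3 + 9·3 + 4·2 = 80
A: 6·0 + 9·2 + 8·1 + 9·0 + 4·1 = 30
C: 6·1 + 9·0 + 8·0 + 9·2 + 4·0 = 24
B has the highest Borda score (82).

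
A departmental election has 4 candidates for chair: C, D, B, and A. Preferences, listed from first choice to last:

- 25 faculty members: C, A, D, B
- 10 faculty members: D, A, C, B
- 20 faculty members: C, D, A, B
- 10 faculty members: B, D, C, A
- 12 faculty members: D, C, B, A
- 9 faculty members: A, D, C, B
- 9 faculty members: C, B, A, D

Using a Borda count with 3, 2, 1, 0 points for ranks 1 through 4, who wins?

C: 25·3 + 10·1 + 20·3 + 10·1 + 12·2 + 9·1 + 9·3 = 215
D: 25·1 + 10·3 + 20·2 + 10·2 + 12·3 + 9·2 + 9·0 = 169
B: 25·0 + 10·0 + 20·0 + 10·3 + 12·1 + 9·0 + 9·2 = 60
A: 25·2 + 10·2 + 20·1 + 10·0 + 12·0 + 9·3 + 9·1 = 126
C has the highest Borda score (215).

C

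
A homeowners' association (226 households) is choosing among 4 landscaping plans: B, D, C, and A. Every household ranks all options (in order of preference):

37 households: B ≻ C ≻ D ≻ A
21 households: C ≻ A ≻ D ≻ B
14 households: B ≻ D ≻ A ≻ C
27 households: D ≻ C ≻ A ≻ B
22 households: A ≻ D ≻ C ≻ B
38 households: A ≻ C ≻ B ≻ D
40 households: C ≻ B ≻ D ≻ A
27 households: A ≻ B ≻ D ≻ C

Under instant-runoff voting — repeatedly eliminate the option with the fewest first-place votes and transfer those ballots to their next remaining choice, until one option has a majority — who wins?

C

Round 1: B 51, D 27, C 61, A 87. Eliminate D.
Round 2: B 51, C 88, A 87. Eliminate B.
Round 3: C 125, A 101. C has a majority.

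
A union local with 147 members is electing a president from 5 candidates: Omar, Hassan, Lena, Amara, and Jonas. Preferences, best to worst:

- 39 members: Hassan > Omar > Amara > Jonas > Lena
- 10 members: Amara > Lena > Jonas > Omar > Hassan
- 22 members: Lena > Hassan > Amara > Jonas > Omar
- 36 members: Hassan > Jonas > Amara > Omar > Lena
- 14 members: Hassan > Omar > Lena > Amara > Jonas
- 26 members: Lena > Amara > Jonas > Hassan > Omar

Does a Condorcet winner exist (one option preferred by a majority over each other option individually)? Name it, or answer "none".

Hassan vs Omar: 137–10 for Hassan.
Hassan vs Lena: 89–58 for Hassan.
Hassan vs Amara: 111–36 for Hassan.
Hassan vs Jonas: 111–36 for Hassan.
Hassan beats every other option head-to-head.

Hassan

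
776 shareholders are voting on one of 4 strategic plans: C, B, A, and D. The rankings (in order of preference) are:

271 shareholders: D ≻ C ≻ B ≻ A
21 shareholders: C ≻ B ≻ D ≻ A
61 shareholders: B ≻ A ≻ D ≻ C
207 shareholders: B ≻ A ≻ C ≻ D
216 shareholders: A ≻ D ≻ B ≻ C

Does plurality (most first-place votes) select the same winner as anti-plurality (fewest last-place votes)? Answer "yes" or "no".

Plurality — first-place votes: C 21, B 268, A 216, D 271. Winner: D.
Anti-plurality — last-place votes: C 277, B 0, A 292, D 207. Winner: B.
The two methods disagree.

no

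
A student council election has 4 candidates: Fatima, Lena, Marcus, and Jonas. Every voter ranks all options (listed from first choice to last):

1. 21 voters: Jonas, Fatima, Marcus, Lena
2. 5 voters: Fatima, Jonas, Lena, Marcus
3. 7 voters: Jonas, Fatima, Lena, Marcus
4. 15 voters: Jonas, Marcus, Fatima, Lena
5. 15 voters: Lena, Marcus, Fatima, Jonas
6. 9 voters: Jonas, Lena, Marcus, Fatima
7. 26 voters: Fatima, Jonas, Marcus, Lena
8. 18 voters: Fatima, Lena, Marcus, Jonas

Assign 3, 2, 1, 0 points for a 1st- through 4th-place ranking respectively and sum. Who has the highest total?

Fatima

Fatima: 21·2 + 5·3 + 7·2 + 15·1 + 15·1 + 9·0 + 26·3 + 18·3 = 233
Lena: 21·0 + 5·1 + 7·1 + 15·0 + 15·3 + 9·2 + 26·0 + 18·2 = 111
Marcus: 21·1 + 5·0 + 7·0 + 15·2 + 15·2 + 9·1 + 26·1 + 18·1 = 134
Jonas: 21·3 + 5·2 + 7·3 + 15·3 + 15·0 + 9·3 + 26·2 + 18·0 = 218
Fatima has the highest Borda score (233).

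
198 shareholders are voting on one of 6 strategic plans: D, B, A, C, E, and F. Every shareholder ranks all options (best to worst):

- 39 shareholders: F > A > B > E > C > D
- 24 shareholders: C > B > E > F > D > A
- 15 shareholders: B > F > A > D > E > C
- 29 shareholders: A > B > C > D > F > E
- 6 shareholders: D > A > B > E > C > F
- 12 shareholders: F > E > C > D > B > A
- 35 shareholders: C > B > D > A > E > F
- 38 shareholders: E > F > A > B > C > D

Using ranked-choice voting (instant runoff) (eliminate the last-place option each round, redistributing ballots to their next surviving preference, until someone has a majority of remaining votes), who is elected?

Round 1: D 6, B 15, A 29, C 59, E 38, F 51. Eliminate D.
Round 2: B 15, A 35, C 59, E 38, F 51. Eliminate B.
Round 3: A 35, C 59, E 38, F 66. Eliminate A.
Round 4: C 88, E 44, F 66. Eliminate E.
Round 5: C 94, F 104. F has a majority.

F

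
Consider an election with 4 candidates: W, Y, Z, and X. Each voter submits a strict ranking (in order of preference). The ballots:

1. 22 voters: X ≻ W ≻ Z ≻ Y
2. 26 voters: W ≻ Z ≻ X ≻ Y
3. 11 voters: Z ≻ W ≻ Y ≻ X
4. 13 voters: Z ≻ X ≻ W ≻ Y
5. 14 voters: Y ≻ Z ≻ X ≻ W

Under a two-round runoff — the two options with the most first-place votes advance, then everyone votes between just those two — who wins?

Round 1 first-place votes: W 26, Y 14, Z 24, X 22.
W and Z advance.
Runoff: W is preferred to Z by 48 voters; Z by 38.
W wins the runoff.

W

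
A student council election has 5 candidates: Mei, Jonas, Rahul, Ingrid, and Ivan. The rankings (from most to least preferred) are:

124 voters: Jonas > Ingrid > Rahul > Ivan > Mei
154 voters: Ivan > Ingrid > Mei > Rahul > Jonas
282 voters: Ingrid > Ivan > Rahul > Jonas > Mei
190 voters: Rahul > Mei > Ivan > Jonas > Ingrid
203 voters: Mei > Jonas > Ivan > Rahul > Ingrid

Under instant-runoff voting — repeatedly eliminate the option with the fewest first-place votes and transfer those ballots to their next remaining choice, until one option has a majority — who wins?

Ingrid

Round 1: Mei 203, Jonas 124, Rahul 190, Ingrid 282, Ivan 154. Eliminate Jonas.
Round 2: Mei 203, Rahul 190, Ingrid 406, Ivan 154. Eliminate Ivan.
Round 3: Mei 203, Rahul 190, Ingrid 560. Ingrid has a majority.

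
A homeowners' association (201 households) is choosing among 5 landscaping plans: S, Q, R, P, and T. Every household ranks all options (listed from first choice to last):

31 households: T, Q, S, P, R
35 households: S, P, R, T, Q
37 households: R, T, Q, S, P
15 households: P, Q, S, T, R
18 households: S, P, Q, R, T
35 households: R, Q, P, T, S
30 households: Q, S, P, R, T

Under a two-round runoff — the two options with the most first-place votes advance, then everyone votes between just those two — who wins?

Round 1 first-place votes: S 53, Q 30, R 72, P 15, T 31.
R and S advance.
Runoff: R is preferred to S by 72 voters; S by 129.
S wins the runoff.

S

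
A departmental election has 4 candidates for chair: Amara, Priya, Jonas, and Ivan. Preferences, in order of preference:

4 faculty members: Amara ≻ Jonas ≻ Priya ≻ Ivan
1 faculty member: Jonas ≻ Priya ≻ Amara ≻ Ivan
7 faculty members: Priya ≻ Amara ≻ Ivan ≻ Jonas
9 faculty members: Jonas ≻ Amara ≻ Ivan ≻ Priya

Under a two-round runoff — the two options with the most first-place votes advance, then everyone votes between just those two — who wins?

Round 1 first-place votes: Amara 4, Priya 7, Jonas 10, Ivan 0.
Jonas and Priya advance.
Runoff: Jonas is preferred to Priya by 14 voters; Priya by 7.
Jonas wins the runoff.

Jonas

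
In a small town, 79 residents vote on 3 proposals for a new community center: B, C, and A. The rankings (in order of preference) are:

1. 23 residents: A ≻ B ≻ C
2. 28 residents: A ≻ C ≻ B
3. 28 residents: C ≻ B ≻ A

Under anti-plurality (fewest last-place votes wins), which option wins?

C

Last-place votes: B 28, C 23, A 28.
C is ranked last by the fewest voters, so C wins.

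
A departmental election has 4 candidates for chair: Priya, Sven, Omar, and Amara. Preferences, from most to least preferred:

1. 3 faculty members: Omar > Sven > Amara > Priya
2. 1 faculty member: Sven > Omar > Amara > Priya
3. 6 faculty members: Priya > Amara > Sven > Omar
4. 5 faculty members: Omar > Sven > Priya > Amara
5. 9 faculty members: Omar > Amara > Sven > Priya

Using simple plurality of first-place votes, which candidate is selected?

Omar

First-place votes: Priya 6, Sven 1, Omar 17, Amara 0.
Omar has the most first-place votes.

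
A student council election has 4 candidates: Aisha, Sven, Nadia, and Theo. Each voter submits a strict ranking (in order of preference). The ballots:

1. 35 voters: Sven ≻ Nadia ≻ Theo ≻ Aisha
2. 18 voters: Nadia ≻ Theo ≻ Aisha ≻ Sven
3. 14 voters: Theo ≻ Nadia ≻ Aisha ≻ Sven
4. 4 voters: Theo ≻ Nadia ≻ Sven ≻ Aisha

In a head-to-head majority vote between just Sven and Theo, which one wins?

Theo

Voters preferring Sven to Theo: 35; preferring Theo to Sven: 36.
Theo wins the head-to-head.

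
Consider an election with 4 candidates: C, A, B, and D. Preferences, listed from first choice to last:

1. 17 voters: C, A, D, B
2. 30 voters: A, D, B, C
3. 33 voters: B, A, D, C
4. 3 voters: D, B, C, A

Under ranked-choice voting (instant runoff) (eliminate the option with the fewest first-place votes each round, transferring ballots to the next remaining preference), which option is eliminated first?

D

Round 1: C 17, A 30, B 33, D 3. Eliminate D.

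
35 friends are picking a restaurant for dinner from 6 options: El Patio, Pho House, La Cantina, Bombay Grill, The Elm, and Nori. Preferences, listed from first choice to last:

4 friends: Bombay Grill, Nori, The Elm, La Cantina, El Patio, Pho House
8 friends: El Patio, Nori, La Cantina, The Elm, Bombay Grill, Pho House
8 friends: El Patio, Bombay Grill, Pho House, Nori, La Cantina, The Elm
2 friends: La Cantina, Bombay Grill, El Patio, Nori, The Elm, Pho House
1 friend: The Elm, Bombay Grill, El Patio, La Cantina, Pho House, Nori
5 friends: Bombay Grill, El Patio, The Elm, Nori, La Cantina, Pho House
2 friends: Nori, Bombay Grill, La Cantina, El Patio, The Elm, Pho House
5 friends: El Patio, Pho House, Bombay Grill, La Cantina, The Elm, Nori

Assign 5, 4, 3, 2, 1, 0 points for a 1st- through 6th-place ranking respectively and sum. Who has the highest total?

El Patio

El Patio: 4·1 + 8·5 + 8·5 + 2·3 + 1·3 + 5·4 + 2·2 + 5·5 = 142
Pho House: 4·0 + 8·0 + 8·3 + 2·0 + 1·1 + 5·0 + 2·0 + 5·4 = 45
La Cantina: 4·2 + 8·3 + 8·1 + 2·5 + 1·2 + 5·1 + 2·3 + 5·2 = 73
Bombay Grill: 4·5 + 8·1 + 8·4 + 2·4 + 1·4 + 5·5 + 2·4 + 5·3 = 120
The Elm: 4·3 + 8·2 + 8·0 + 2·1 + 1·5 + 5·3 + 2·1 + 5·1 = 57
Nori: 4·4 + 8·4 + 8·2 + 2·2 + 1·0 + 5·2 + 2·5 + 5·0 = 88
El Patio has the highest Borda score (142).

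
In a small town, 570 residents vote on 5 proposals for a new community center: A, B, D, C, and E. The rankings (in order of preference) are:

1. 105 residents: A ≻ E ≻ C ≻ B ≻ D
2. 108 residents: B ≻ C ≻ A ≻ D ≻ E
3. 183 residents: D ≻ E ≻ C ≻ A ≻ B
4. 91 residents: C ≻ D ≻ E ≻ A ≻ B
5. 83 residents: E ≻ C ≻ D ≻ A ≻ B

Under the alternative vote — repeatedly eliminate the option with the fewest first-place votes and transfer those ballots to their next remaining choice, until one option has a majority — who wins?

Round 1: A 105, B 108, D 183, C 91, E 83. Eliminate E.
Round 2: A 105, B 108, D 183, C 174. Eliminate A.
Round 3: B 108, D 183, C 279. Eliminate B.
Round 4: D 183, C 387. C has a majority.

C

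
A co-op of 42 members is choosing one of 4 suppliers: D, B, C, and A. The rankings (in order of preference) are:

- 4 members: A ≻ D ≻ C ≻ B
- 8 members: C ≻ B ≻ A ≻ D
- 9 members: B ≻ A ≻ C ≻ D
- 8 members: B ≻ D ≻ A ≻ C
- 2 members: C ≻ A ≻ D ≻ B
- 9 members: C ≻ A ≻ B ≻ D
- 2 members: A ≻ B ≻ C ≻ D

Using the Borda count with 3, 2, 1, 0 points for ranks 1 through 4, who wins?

D: 4·2 + 8·0 + 9·0 + 8·2 + 2·1 + 9·0 + 2·0 = 26
B: 4·0 + 8·2 + 9·3 + 8·3 + 2·0 + 9·1 + 2·2 = 80
C: 4·1 + 8·3 + 9·1 + 8·0 + 2·3 + 9·3 + 2·1 = 72
A: 4·3 + 8·1 + 9·2 + 8·1 + 2·2 + 9·2 + 2·3 = 74
B has the highest Borda score (80).

B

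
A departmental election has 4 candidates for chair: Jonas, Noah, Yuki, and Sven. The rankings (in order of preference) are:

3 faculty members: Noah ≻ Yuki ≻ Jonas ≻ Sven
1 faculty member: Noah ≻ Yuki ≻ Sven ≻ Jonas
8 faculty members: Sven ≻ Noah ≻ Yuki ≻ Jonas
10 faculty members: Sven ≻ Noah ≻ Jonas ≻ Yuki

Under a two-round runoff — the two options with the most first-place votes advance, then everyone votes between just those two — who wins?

Sven

Round 1 first-place votes: Jonas 0, Noah 4, Yuki 0, Sven 18.
Sven and Noah advance.
Runoff: Sven is preferred to Noah by 18 voters; Noah by 4.
Sven wins the runoff.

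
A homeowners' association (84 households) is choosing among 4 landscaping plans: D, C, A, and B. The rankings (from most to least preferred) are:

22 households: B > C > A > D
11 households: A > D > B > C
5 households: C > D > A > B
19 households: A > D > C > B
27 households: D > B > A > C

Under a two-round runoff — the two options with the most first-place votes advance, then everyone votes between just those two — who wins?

Round 1 first-place votes: D 27, C 5, A 30, B 22.
A and D advance.
Runoff: A is preferred to D by 52 voters; D by 32.
A wins the runoff.

A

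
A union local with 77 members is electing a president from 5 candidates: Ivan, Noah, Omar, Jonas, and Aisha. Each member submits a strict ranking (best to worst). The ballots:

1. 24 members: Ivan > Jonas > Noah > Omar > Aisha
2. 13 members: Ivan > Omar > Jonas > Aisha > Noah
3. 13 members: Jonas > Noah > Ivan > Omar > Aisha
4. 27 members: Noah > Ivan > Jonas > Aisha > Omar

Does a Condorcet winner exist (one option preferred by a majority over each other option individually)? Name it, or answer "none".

Checking pairwise contests:
Noah beats Ivan 40–37.
Jonas beats Noah 50–27.
Ivan beats Omar 77–0.
Ivan beats Jonas 64–13.
Ivan beats Aisha 77–0.
Every option loses at least one head-to-head, so there is no Condorcet winner.

none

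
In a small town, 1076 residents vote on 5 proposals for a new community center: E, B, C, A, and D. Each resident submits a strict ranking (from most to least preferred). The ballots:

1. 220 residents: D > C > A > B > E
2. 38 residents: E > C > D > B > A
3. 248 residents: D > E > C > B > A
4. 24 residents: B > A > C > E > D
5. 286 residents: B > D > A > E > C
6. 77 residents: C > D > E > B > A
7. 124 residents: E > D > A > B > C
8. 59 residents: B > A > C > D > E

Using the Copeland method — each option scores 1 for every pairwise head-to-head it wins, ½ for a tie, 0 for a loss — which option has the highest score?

E: beats C; loses to B, A, and D → score 1.
B: beats E and A; loses to C and D → score 2.
C: beats B and A; loses to E and D → score 2.
A: beats E; loses to B, C, and D → score 1.
D: beats E, B, C, and A → score 4.
D has the best pairwise record.

D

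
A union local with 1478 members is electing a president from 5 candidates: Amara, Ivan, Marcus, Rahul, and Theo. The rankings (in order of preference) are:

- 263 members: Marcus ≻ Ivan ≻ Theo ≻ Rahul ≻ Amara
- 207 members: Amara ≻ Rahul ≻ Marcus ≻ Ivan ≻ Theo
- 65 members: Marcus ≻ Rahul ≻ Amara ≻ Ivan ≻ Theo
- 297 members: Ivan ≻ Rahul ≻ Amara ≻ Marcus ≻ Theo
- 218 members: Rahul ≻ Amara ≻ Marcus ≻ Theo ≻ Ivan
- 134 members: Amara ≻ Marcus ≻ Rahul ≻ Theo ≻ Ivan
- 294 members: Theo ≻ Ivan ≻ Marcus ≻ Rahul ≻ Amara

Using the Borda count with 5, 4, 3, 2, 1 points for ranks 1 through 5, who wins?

Amara: 263·1 + 207·5 + 65·3 + 297·3 + 218·4 + 134·5 + 294·1 = 4220
Ivan: 263·4 + 207·2 + 65·2 + 297·5 + 218·1 + 134·1 + 294·4 = 4609
Marcus: 263·5 + 207·3 + 65·5 + 297·2 + 218·3 + 134·4 + 294·3 = 4927
Rahul: 263·2 + 207·4 + 65·4 + 297·4 + 218·5 + 134·3 + 294·2 = 4882
Theo: 263·3 + 207·1 + 65·1 + 297·1 + 218·2 + 134·2 + 294·5 = 3532
Marcus has the highest Borda score (4927).

Marcus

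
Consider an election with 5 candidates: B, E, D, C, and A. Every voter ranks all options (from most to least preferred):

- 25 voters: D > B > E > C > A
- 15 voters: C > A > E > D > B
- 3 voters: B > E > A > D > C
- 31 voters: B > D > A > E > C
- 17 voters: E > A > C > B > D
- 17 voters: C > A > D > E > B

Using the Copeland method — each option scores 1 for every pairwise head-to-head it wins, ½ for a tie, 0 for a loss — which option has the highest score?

B: beats E, C, and A; loses to D → score 3.
E: beats C; loses to B, D, and A → score 1.
D: beats B, E, C, and A → score 4.
C: beats A; loses to B, E, and D → score 1.
A: beats E; loses to B, D, and C → score 1.
D has the best pairwise record.

D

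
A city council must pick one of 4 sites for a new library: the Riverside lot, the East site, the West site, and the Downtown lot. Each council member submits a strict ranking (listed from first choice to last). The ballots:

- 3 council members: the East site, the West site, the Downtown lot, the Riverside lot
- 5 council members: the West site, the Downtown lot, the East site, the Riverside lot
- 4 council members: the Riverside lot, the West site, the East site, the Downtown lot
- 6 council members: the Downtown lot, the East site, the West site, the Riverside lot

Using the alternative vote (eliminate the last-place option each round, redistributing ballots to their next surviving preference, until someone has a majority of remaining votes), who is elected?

Round 1: the Riverside lot 4, the East site 3, the West site 5, the Downtown lot 6. Eliminate the East site.
Round 2: the Riverside lot 4, the West site 8, the Downtown lot 6. Eliminate the Riverside lot.
Round 3: the West site 12, the Downtown lot 6. The West site has a majority.

the West site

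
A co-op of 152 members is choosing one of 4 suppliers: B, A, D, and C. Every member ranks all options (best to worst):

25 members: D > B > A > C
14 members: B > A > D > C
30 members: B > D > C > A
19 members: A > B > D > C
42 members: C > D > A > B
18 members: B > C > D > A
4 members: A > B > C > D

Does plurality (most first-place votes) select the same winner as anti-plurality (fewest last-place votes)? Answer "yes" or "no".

no

Plurality — first-place votes: B 62, A 23, D 25, C 42. Winner: B.
Anti-plurality — last-place votes: B 42, A 48, D 4, C 58. Winner: D.
The two methods disagree.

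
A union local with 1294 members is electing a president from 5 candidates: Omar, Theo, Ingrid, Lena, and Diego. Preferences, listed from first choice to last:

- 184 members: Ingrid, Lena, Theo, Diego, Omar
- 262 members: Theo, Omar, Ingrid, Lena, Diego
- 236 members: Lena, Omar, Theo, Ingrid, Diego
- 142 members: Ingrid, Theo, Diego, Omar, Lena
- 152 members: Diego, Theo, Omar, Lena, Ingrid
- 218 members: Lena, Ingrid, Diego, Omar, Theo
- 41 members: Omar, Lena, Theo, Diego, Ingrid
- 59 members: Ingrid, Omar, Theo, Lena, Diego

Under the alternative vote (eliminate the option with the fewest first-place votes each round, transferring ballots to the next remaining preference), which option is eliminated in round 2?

Round 1: Omar 41, Theo 262, Ingrid 385, Lena 454, Diego 152. Eliminate Omar.
Round 2: Theo 262, Ingrid 385, Lena 495, Diego 152. Eliminate Diego.

Diego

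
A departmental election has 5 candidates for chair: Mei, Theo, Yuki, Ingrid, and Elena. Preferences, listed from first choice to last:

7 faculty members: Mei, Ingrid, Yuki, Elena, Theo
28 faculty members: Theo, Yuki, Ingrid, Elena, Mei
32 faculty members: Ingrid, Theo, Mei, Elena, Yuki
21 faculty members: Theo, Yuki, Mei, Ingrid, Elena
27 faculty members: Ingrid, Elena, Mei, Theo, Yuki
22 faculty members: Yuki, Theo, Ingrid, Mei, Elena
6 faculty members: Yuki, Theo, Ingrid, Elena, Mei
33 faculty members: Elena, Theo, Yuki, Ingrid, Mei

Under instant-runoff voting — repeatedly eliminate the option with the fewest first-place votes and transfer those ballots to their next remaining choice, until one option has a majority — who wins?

Theo

Round 1: Mei 7, Theo 49, Yuki 28, Ingrid 59, Elena 33. Eliminate Mei.
Round 2: Theo 49, Yuki 28, Ingrid 66, Elena 33. Eliminate Yuki.
Round 3: Theo 77, Ingrid 66, Elena 33. Eliminate Elena.
Round 4: Theo 110, Ingrid 66. Theo has a majority.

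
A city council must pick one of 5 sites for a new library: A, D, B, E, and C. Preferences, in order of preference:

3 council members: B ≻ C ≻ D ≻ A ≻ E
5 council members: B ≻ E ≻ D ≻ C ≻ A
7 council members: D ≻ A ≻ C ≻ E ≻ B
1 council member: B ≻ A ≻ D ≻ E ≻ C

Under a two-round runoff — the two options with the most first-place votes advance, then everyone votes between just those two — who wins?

B

Round 1 first-place votes: A 0, D 7, B 9, E 0, C 0.
B and D advance.
Runoff: B is preferred to D by 9 voters; D by 7.
B wins the runoff.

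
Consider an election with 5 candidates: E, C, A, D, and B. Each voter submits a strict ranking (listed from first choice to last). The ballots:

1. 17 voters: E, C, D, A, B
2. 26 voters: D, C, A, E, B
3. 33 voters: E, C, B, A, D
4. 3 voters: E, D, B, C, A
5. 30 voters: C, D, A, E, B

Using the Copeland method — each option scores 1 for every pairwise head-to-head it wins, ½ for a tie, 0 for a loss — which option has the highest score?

C

E: beats B; loses to C, A, and D → score 1.
C: beats E, A, D, and B → score 4.
A: beats E and B; loses to C and D → score 2.
D: beats E, A, and B; loses to C → score 3.
B: loses to E, C, A, and D → score 0.
C has the best pairwise record.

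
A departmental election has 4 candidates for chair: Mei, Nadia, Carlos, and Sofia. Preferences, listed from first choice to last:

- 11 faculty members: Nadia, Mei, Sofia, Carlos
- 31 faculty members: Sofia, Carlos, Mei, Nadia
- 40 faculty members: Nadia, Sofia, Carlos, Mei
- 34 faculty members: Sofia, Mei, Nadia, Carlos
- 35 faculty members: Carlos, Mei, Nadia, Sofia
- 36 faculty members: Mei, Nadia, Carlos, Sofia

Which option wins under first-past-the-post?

First-place votes: Mei 36, Nadia 51, Carlos 35, Sofia 65.
Sofia has the most first-place votes.

Sofia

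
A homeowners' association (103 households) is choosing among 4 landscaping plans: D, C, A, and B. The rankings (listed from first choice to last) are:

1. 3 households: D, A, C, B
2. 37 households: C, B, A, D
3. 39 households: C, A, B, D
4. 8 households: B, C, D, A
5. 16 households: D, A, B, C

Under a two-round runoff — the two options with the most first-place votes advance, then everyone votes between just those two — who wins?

C

Round 1 first-place votes: D 19, C 76, A 0, B 8.
C and D advance.
Runoff: C is preferred to D by 84 voters; D by 19.
C wins the runoff.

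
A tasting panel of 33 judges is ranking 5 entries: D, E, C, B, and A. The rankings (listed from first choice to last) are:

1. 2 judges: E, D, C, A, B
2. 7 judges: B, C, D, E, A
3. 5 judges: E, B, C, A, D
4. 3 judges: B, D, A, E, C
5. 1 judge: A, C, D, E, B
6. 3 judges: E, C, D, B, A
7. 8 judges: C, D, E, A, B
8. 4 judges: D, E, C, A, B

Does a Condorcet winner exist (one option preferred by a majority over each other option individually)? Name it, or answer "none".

none

Checking pairwise contests:
C beats D 24–9.
D beats E 23–10.
E beats C 17–16.
D beats B 18–15.
D beats A 27–6.
Every option loses at least one head-to-head, so there is no Condorcet winner.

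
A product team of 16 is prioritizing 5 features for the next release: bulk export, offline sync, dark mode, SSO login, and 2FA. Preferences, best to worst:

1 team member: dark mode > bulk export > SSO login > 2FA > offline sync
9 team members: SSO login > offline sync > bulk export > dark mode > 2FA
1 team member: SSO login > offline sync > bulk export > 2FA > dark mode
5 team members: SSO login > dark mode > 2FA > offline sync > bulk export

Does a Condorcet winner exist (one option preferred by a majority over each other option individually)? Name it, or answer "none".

SSO login

SSO login vs bulk export: 15–1 for SSO login.
SSO login vs offline sync: 16–0 for SSO login.
SSO login vs dark mode: 15–1 for SSO login.
SSO login vs 2FA: 16–0 for SSO login.
SSO login beats every other option head-to-head.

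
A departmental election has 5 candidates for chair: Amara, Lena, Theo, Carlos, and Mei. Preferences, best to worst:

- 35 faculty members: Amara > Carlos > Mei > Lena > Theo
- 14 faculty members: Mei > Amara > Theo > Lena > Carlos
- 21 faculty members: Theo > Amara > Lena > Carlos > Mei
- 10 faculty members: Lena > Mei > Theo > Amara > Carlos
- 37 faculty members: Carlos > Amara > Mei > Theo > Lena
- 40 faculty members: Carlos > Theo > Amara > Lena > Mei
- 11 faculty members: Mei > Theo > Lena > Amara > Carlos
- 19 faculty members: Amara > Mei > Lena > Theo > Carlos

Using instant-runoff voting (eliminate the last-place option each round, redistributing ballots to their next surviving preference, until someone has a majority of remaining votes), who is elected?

Amara

Round 1: Amara 54, Lena 10, Theo 21, Carlos 77, Mei 25. Eliminate Lena.
Round 2: Amara 54, Theo 21, Carlos 77, Mei 35. Eliminate Theo.
Round 3: Amara 75, Carlos 77, Mei 35. Eliminate Mei.
Round 4: Amara 110, Carlos 77. Amara has a majority.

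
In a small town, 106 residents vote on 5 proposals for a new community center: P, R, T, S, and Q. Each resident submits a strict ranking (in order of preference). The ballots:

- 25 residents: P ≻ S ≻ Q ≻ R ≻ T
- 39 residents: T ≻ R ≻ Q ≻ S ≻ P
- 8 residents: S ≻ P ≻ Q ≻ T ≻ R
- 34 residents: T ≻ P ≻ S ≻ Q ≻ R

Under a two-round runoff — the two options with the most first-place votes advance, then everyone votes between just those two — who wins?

T

Round 1 first-place votes: P 25, R 0, T 73, S 8, Q 0.
T and P advance.
Runoff: T is preferred to P by 73 voters; P by 33.
T wins the runoff.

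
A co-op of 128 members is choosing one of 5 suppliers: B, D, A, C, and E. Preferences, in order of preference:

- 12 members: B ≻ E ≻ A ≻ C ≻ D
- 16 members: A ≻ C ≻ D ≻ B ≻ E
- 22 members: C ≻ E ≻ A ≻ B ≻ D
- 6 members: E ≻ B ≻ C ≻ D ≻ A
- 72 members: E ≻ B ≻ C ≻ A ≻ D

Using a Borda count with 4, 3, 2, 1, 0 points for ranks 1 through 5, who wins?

B: 12·4 + 16·1 + 22·1 + 6·3 + 72·3 = 320
D: 12·0 + 16·2 + 22·0 + 6·1 + 72·0 = 38
A: 12·2 + 16·4 + 22·2 + 6·0 + 72·1 = 204
C: 12·1 + 16·3 + 22·4 + 6·2 + 72·2 = 304
E: 12·3 + 16·0 + 22·3 + 6·4 + 72·4 = 414
E has the highest Borda score (414).

E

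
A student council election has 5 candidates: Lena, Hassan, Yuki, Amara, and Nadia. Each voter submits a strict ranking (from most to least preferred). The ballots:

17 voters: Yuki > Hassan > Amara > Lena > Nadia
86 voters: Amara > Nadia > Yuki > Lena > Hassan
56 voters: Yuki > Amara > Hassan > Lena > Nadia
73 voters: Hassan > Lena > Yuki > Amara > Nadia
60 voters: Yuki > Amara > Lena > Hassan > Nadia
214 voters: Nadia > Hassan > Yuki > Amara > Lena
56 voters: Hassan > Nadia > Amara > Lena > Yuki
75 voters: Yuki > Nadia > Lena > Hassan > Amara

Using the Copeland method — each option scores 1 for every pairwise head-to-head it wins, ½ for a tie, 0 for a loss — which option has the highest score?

Lena: loses to Hassan, Yuki, Amara, and Nadia → score 0.
Hassan: beats Lena, Yuki, and Amara; loses to Nadia → score 3.
Yuki: beats Lena and Amara; loses to Hassan and Nadia → score 2.
Amara: beats Lena; loses to Hassan, Yuki, and Nadia → score 1.
Nadia: beats Lena, Hassan, Yuki, and Amara → score 4.
Nadia has the best pairwise record.

Nadia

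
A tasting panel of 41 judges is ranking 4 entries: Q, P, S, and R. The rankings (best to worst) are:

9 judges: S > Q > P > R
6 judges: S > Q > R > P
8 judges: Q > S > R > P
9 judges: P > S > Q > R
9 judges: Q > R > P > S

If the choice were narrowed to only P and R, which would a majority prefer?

Voters preferring P to R: 18; preferring R to P: 23.
R wins the head-to-head.

R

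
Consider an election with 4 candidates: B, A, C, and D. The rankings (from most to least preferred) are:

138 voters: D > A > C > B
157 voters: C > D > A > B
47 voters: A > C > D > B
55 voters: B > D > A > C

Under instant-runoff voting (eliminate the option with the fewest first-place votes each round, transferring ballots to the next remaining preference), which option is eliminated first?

A

Round 1: B 55, A 47, C 157, D 138. Eliminate A.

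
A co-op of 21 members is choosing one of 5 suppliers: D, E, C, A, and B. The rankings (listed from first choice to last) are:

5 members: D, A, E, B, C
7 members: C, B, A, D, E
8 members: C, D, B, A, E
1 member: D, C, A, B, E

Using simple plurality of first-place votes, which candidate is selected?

C

First-place votes: D 6, E 0, C 15, A 0, B 0.
C has the most first-place votes.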